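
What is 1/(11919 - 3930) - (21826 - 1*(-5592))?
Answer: -219042401/7989 ≈ -27418.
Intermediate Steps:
1/(11919 - 3930) - (21826 - 1*(-5592)) = 1/7989 - (21826 + 5592) = 1/7989 - 1*27418 = 1/7989 - 27418 = -219042401/7989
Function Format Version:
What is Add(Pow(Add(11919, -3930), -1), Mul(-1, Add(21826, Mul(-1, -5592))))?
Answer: Rational(-219042401, 7989) ≈ -27418.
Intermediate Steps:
Add(Pow(Add(11919, -3930), -1), Mul(-1, Add(21826, Mul(-1, -5592)))) = Add(Pow(7989, -1), Mul(-1, Add(21826, 5592))) = Add(Rational(1, 7989), Mul(-1, 27418)) = Add(Rational(1, 7989), -27418) = Rational(-219042401, 7989)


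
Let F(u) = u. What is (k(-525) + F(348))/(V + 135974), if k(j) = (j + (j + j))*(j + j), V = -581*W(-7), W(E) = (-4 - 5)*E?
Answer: 1654098/99371 ≈ 16.646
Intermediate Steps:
W(E) = -9*E
V = -36603 (V = -(-5229)*(-7) = -581*63 = -36603)
k(j) = 6*j² (k(j) = (j + 2*j)*(2*j) = (3*j)*(2*j) = 6*j²)
(k(-525) + F(348))/(V + 135974) = (6*(-525)² + 348)/(-36603 + 135974) = (6*275625 + 348)/99371 = (1653750 + 348)*(1/99371) = 1654098*(1/99371) = 1654098/99371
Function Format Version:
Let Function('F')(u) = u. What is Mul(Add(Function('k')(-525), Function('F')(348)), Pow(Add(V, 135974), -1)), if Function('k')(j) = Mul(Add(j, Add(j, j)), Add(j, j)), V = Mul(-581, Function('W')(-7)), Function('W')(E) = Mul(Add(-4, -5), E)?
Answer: Rational(1654098, 99371) ≈ 16.646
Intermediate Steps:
Function('W')(E) = Mul(-9, E)
V = -36603 (V = Mul(-581, Mul(-9, -7)) = Mul(-581, 63) = -36603)
Function('k')(j) = Mul(6, Pow(j, 2)) (Function('k')(j) = Mul(Add(j, Mul(2, j)), Mul(2, j)) = Mul(Mul(3, j), Mul(2, j)) = Mul(6, Pow(j, 2)))
Mul(Add(Function('k')(-525), Function('F')(348)), Pow(Add(V, 135974), -1)) = Mul(Add(Mul(6, Pow(-525, 2)), 348), Pow(Add(-36603, 135974), -1)) = Mul(Add(Mul(6, 275625), 348), Pow(99371, -1)) = Mul(Add(1653750, 348), Rational(1, 99371)) = Mul(1654098, Rational(1, 99371)) = Rational(1654098, 99371)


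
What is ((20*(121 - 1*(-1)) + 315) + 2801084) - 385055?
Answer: 2418784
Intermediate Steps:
((20*(121 - 1*(-1)) + 315) + 2801084) - 385055 = ((20*(121 + 1) + 315) + 2801084) - 385055 = ((20*122 + 315) + 2801084) - 385055 = ((2440 + 315) + 2801084) - 385055 = (2755 + 2801084) - 385055 = 2803839 - 385055 = 2418784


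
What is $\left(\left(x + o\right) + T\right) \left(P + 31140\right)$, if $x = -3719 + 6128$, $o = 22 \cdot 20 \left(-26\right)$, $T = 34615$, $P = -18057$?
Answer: $334715472$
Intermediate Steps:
$o = -11440$ ($o = 440 \left(-26\right) = -11440$)
$x = 2409$
$\left(\left(x + o\right) + T\right) \left(P + 31140\right) = \left(\left(2409 - 11440\right) + 34615\right) \left(-18057 + 31140\right) = \left(-9031 + 34615\right) 13083 = 25584 \cdot 13083 = 334715472$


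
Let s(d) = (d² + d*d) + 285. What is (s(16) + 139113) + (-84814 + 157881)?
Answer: 212977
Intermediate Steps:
s(d) = 285 + 2*d² (s(d) = (d² + d²) + 285 = 2*d² + 285 = 285 + 2*d²)
(s(16) + 139113) + (-84814 + 157881) = ((285 + 2*16²) + 139113) + (-84814 + 157881) = ((285 + 2*256) + 139113) + 73067 = ((285 + 512) + 139113) + 73067 = (797 + 139113) + 73067 = 139910 + 73067 = 212977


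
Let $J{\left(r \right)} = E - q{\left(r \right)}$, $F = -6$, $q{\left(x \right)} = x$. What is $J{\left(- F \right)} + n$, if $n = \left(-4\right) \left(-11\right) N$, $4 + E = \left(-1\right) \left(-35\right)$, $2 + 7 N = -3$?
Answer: $- \frac{45}{7} \approx -6.4286$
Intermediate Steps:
$N = - \frac{5}{7}$ ($N = - \frac{2}{7} + \frac{1}{7} \left(-3\right) = - \frac{2}{7} - \frac{3}{7} = - \frac{5}{7} \approx -0.71429$)
$E = 31$ ($E = -4 - -35 = -4 + 35 = 31$)
$n = - \frac{220}{7}$ ($n = \left(-4\right) \left(-11\right) \left(- \frac{5}{7}\right) = 44 \left(- \frac{5}{7}\right) = - \frac{220}{7} \approx -31.429$)
$J{\left(r \right)} = 31 - r$
$J{\left(- F \right)} + n = \left(31 - \left(-1\right) \left(-6\right)\right) - \frac{220}{7} = \left(31 - 6\right) - \frac{220}{7} = 25 - \frac{220}{7} = - \frac{45}{7}$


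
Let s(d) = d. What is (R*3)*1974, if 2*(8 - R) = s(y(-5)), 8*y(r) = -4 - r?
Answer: 376047/8 ≈ 47006.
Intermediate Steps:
y(r) = -½ - r/8 (y(r) = (-4 - r)/8 = -½ - r/8)
R = 127/16 (R = 8 - (-½ - ⅛*(-5))/2 = 8 - (-½ + 5/8)/2 = 8 - ½*⅛ = 8 - 1/16 = 127/16 ≈ 7.9375)
(R*3)*1974 = ((127/16)*3)*1974 = (381/16)*1974 = 376047/8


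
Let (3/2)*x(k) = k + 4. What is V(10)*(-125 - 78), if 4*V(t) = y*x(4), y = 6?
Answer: -1624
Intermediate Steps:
x(k) = 8/3 + 2*k/3 (x(k) = 2*(k + 4)/3 = 2*(4 + k)/3 = 8/3 + 2*k/3)
V(t) = 8 (V(t) = (6*(8/3 + (2/3)*4))/4 = (6*(8/3 + 8/3))/4 = (6*(16/3))/4 = (1/4)*32 = 8)
V(10)*(-125 - 78) = 8*(-125 - 78) = 8*(-203) = -1624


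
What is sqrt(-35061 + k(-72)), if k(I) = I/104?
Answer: I*sqrt(5925426)/13 ≈ 187.25*I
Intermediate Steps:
k(I) = I/104 (k(I) = I*(1/104) = I/104)
sqrt(-35061 + k(-72)) = sqrt(-35061 + (1/104)*(-72)) = sqrt(-35061 - 9/13) = sqrt(-455802/13) = I*sqrt(5925426)/13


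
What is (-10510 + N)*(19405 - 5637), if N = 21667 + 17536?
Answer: 395045224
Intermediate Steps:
N = 39203
(-10510 + N)*(19405 - 5637) = (-10510 + 39203)*(19405 - 5637) = 28693*13768 = 395045224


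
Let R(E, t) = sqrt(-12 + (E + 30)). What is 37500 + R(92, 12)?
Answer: 37500 + sqrt(110) ≈ 37511.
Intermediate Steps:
R(E, t) = sqrt(18 + E) (R(E, t) = sqrt(-12 + (30 + E)) = sqrt(18 + E))
37500 + R(92, 12) = 37500 + sqrt(18 + 92) = 37500 + sqrt(110)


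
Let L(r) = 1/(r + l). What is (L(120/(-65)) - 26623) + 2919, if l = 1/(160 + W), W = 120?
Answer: -158986368/6707 ≈ -23705.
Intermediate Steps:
l = 1/280 (l = 1/(160 + 120) = 1/280 ≈ 0.0035714)
L(r) = 1/(1/280 + r) (L(r) = 1/(r + 1/280) = 1/(1/280 + r))
(L(120/(-65)) - 26623) + 2919 = (280/(1 + 280*(120/(-65))) - 26623) + 2919 = (280/(1 + 280*(120*(-1/65))) - 26623) + 2919 = (280/(1 + 280*(-24/13)) - 26623) + 2919 = (280/(1 - 6720/13) - 26623) + 2919 = (280/(-6707/13) - 26623) + 2919 = (280*(-13/6707) - 26623) + 2919 = (-3640/6707 - 26623) + 2919 = -178564101/6707 + 2919 = -158986368/6707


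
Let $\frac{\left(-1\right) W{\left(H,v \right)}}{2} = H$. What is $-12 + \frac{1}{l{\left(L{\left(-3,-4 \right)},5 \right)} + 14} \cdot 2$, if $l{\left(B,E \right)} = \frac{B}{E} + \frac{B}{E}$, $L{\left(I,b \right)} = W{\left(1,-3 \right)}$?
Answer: $- \frac{391}{33} \approx -11.848$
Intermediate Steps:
$W{\left(H,v \right)} = - 2 H$
$L{\left(I,b \right)} = -2$ ($L{\left(I,b \right)} = \left(-2\right) 1 = -2$)
$l{\left(B,E \right)} = \frac{2 B}{E}$
$-12 + \frac{1}{l{\left(L{\left(-3,-4 \right)},5 \right)} + 14} \cdot 2 = -12 + \frac{1}{2 \left(-2\right) \frac{1}{5} + 14} \cdot 2 = -12 + \frac{1}{- \frac{4}{5} + 14} \cdot 2 = -12 + \frac{1}{\frac{66}{5}} \cdot 2 = -12 + \frac{5}{66} \cdot 2 = -12 + \frac{5}{33} = - \frac{391}{33}$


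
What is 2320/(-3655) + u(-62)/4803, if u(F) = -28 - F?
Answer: -2203738/3510993 ≈ -0.62767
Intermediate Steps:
2320/(-3655) + u(-62)/4803 = 2320/(-3655) + (-28 - 1*(-62))/4803 = 2320*(-1/3655) + (-28 + 62)*(1/4803) = -464/731 + 34*(1/4803) = -464/731 + 34/4803 = -2203738/3510993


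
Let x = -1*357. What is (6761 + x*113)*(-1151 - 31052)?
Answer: 1081376740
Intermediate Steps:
x = -357
(6761 + x*113)*(-1151 - 31052) = (6761 - 357*113)*(-1151 - 31052) = (6761 - 40341)*(-32203) = -33580*(-32203) = 1081376740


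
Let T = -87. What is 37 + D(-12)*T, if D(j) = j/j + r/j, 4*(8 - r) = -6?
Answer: 151/8 ≈ 18.875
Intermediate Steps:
r = 19/2 (r = 8 - ¼*(-6) = 8 + 3/2 = 19/2 ≈ 9.5000)
D(j) = 1 + 19/(2*j) (D(j) = j/j + 19/(2*j) = 1 + 19/(2*j))
37 + D(-12)*T = 37 + ((19/2 - 12)/(-12))*(-87) = 37 - 1/12*(-5/2)*(-87) = 37 + (5/24)*(-87) = 37 - 145/8 = 151/8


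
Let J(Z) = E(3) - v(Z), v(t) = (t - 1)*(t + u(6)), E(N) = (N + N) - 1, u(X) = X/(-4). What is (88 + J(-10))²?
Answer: 4489/4 ≈ 1122.3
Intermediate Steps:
u(X) = -X/4 (u(X) = X*(-¼) = -X/4)
E(N) = -1 + 2*N (E(N) = 2*N - 1 = -1 + 2*N)
v(t) = (-1 + t)*(-3/2 + t) (v(t) = (t - 1)*(t - ¼*6) = (-1 + t)*(t - 3/2) = (-1 + t)*(-3/2 + t))
J(Z) = 7/2 - Z² + 5*Z/2 (J(Z) = (-1 + 2*3) - (3/2 + Z² - 5*Z/2) = (-1 + 6) + (-3/2 - Z² + 5*Z/2) = 5 + (-3/2 - Z² + 5*Z/2) = 7/2 - Z² + 5*Z/2)
(88 + J(-10))² = (88 + (7/2 - 1*(-10)² + (5/2)*(-10)))² = (88 + (7/2 - 1*100 - 25))² = (88 + (7/2 - 100 - 25))² = (88 - 243/2)² = (-67/2)² = 4489/4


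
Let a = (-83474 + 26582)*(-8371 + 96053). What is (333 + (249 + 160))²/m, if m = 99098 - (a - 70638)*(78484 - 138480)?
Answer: -39326/21377753208641 ≈ -1.8396e-9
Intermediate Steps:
a = -4988404344 (a = -56892*87682 = -4988404344)
m = -299288544920974 (m = 99098 - (-4988404344 - 70638)*(78484 - 138480) = 99098 - (-4988474982)*(-59996) = 99098 - 1*299288545020072 = 99098 - 299288545020072 = -299288544920974)
(333 + (249 + 160))²/m = (333 + (249 + 160))²/(-299288544920974) = (333 + 409)²*(-1/299288544920974) = 742²*(-1/299288544920974) = 550564*(-1/299288544920974) = -39326/21377753208641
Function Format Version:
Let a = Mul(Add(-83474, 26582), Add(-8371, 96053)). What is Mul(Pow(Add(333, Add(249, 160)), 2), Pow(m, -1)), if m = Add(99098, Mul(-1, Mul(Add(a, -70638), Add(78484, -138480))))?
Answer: Rational(-39326, 21377753208641) ≈ -1.8396e-9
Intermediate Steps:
a = -4988404344 (a = Mul(-56892, 87682) = -4988404344)
m = -299288544920974 (m = Add(99098, Mul(-1, Mul(Add(-4988404344, -70638), Add(78484, -138480)))) = Add(99098, Mul(-1, Mul(-4988474982, -59996))) = Add(99098, Mul(-1, 299288545020072)) = Add(99098, -299288545020072) = -299288544920974)
Mul(Pow(Add(333, Add(249, 160)), 2), Pow(m, -1)) = Mul(Pow(Add(333, Add(249, 160)), 2), Pow(-299288544920974, -1)) = Mul(Pow(Add(333, 409), 2), Rational(-1, 299288544920974)) = Mul(Pow(742, 2), Rational(-1, 299288544920974)) = Mul(550564, Rational(-1, 299288544920974)) = Rational(-39326, 21377753208641)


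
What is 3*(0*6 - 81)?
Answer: -243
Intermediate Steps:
3*(0*6 - 81) = 3*(0 - 81) = 3*(-81) = -243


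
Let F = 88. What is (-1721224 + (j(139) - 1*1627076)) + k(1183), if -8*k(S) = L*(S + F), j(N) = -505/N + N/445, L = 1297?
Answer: -1758841578617/494840 ≈ -3.5544e+6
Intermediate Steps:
j(N) = -505/N + N/445 (j(N) = -505/N + N*(1/445) = -505/N + N/445)
k(S) = -14267 - 1297*S/8 (k(S) = -1297*(S + 88)/8 = -1297*(88 + S)/8 = -(114136 + 1297*S)/8 = -14267 - 1297*S/8)
(-1721224 + (j(139) - 1*1627076)) + k(1183) = (-1721224 + ((-505/139 + (1/445)*139) - 1*1627076)) + (-14267 - 1297/8*1183) = (-1721224 + ((-505*1/139 + 139/445) - 1627076)) + (-14267 - 1534351/8) = (-1721224 + ((-505/139 + 139/445) - 1627076)) - 1648487/8 = (-1721224 + (-205404/61855 - 1627076)) - 1648487/8 = (-1721224 - 100642991384/61855) - 1648487/8 = -207109301904/61855 - 1648487/8 = -1758841578617/494840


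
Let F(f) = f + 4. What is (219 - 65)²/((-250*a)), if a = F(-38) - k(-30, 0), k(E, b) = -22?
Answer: 5929/750 ≈ 7.9053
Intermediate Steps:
F(f) = 4 + f
a = -12 (a = (4 - 38) - 1*(-22) = -34 + 22 = -12)
(219 - 65)²/((-250*a)) = (219 - 65)²/((-250*(-12))) = 154²/3000 = 23716*(1/3000) = 5929/750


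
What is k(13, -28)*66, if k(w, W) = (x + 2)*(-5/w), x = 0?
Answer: -660/13 ≈ -50.769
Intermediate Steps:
k(w, W) = -10/w (k(w, W) = (0 + 2)*(-5/w) = 2*(-5/w) = -10/w)
k(13, -28)*66 = -10/13*66 = -660/13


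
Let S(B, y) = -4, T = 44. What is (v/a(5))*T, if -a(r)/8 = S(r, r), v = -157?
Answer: -1727/8 ≈ -215.88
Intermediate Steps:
a(r) = 32 (a(r) = -8*(-4) = 32)
(v/a(5))*T = -157/32*44 = -1727/8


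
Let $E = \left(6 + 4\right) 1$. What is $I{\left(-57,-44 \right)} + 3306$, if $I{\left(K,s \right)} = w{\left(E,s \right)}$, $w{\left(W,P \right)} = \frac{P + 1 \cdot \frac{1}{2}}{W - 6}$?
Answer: $\frac{26361}{8} \approx 3295.1$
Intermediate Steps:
$E = 10$ ($E = 10 \cdot 1 = 10$)
$w{\left(W,P \right)} = \frac{\frac{1}{2} + P}{-6 + W}$ ($w{\left(W,P \right)} = \frac{P + 1 \cdot \frac{1}{2}}{-6 + W} = \frac{P + \frac{1}{2}}{-6 + W} = \frac{\frac{1}{2} + P}{-6 + W}$)
$I{\left(K,s \right)} = \frac{1}{8} + \frac{s}{4}$ ($I{\left(K,s \right)} = \frac{\frac{1}{2} + s}{-6 + 10} = \frac{\frac{1}{2} + s}{4} = \frac{1}{8} + \frac{s}{4}$)
$I{\left(-57,-44 \right)} + 3306 = \left(\frac{1}{8} + \frac{1}{4} \left(-44\right)\right) + 3306 = \left(\frac{1}{8} - 11\right) + 3306 = - \frac{87}{8} + 3306 = \frac{26361}{8}$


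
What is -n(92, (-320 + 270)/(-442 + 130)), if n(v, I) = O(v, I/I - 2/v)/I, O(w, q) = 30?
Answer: -936/5 ≈ -187.20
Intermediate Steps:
n(v, I) = 30/I
-n(92, (-320 + 270)/(-442 + 130)) = -30/((-320 + 270)/(-442 + 130)) = -30/((-50/(-312))) = -30/((-50*(-1/312))) = -30/25/156 = -30*156/25 = -1*936/5 = -936/5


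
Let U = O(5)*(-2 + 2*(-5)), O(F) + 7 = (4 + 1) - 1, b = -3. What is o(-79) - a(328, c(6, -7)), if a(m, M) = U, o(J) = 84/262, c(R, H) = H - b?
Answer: -4674/131 ≈ -35.679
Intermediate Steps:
c(R, H) = 3 + H (c(R, H) = H - 1*(-3) = H + 3 = 3 + H)
O(F) = -3 (O(F) = -7 + ((4 + 1) - 1) = -7 + (5 - 1) = -7 + 4 = -3)
o(J) = 42/131 (o(J) = 84*(1/262) = 42/131)
U = 36 (U = -3*(-2 + 2*(-5)) = -3*(-2 - 10) = -3*(-12) = 36)
a(m, M) = 36
o(-79) - a(328, c(6, -7)) = 42/131 - 1*36 = 42/131 - 36 = -4674/131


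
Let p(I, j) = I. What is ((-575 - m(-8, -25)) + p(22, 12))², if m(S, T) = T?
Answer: 278784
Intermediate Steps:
((-575 - m(-8, -25)) + p(22, 12))² = ((-575 - 1*(-25)) + 22)² = ((-575 + 25) + 22)² = (-550 + 22)² = (-528)² = 278784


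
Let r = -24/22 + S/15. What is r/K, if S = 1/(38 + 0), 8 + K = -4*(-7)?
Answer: -6829/125400 ≈ -0.054458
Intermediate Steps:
K = 20 (K = -8 - 4*(-7) = -8 + 28 = 20)
S = 1/38 ≈ 0.026316
r = -6829/6270 (r = -24/22 + (1/38)/15 = -24*1/22 + (1/38)*(1/15) = -12/11 + 1/570 = -6829/6270 ≈ -1.0892)
r/K = -6829/6270/20 = (1/20)*(-6829/6270) = -6829/125400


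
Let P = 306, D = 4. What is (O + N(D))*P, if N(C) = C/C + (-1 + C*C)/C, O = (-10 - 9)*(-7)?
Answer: 84303/2 ≈ 42152.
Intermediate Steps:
O = 133 (O = -19*(-7) = 133)
N(C) = 1 + (-1 + C²)/C
(O + N(D))*P = (133 + (1 + 4 - 1/4))*306 = (133 + (1 + 4 - 1*¼))*306 = (133 + (1 + 4 - ¼))*306 = (133 + 19/4)*306 = (551/4)*306 = 84303/2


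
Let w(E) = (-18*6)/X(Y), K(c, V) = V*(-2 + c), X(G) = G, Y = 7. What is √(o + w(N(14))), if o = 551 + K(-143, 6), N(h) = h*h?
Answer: I*√16387/7 ≈ 18.287*I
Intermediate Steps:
N(h) = h²
w(E) = -108/7 (w(E) = -18*6/7 = -108*⅐ = -108/7)
o = -319 (o = 551 + 6*(-2 - 143) = 551 + 6*(-145) = 551 - 870 = -319)
√(o + w(N(14))) = √(-319 - 108/7) = √(-2341/7) = I*√16387/7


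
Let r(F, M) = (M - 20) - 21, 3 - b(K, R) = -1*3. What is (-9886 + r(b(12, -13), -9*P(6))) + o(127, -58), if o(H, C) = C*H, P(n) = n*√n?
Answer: -17293 - 54*√6 ≈ -17425.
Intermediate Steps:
P(n) = n^(3/2)
b(K, R) = 6 (b(K, R) = 3 - (-1)*3 = 3 - 1*(-3) = 3 + 3 = 6)
r(F, M) = -41 + M (r(F, M) = (-20 + M) - 21 = -41 + M)
(-9886 + r(b(12, -13), -9*P(6))) + o(127, -58) = (-9886 + (-41 - 54*√6)) - 58*127 = (-9886 + (-41 - 54*√6)) - 7366 = (-9927 - 54*√6) - 7366 = -17293 - 54*√6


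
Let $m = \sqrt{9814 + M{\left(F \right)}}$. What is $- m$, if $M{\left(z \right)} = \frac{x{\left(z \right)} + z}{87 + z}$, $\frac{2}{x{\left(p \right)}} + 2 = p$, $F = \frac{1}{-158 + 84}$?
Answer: $- \frac{3 \sqrt{1003096204408617}}{959113} \approx -99.066$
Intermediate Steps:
$F = - \frac{1}{74}$ ($F = \frac{1}{-74} = - \frac{1}{74} \approx -0.013514$)
$x{\left(p \right)} = \frac{2}{-2 + p}$
$M{\left(z \right)} = \frac{z + \frac{2}{-2 + z}}{87 + z}$ ($M{\left(z \right)} = \frac{\frac{2}{-2 + z} + z}{87 + z} = \frac{z + \frac{2}{-2 + z}}{87 + z}$)
$m = \frac{3 \sqrt{1003096204408617}}{959113}$ ($m = \sqrt{9814 + \frac{2 - \frac{-2 - \frac{1}{74}}{74}}{\left(-2 - \frac{1}{74}\right) \left(87 - \frac{1}{74}\right)}} = \sqrt{9814 + \frac{2 - - \frac{149}{5476}}{\left(- \frac{149}{74}\right) \frac{6437}{74}}} = \sqrt{9814 - \frac{5476 \left(2 + \frac{149}{5476}\right)}{959113}} = \sqrt{9814 - \frac{5476}{959113} \cdot \frac{11101}{5476}} = \sqrt{9814 - \frac{11101}{959113}} = \sqrt{\frac{9412723881}{959113}} = \frac{3 \sqrt{1003096204408617}}{959113} \approx 99.066$)
$- m = - \frac{3 \sqrt{1003096204408617}}{959113}$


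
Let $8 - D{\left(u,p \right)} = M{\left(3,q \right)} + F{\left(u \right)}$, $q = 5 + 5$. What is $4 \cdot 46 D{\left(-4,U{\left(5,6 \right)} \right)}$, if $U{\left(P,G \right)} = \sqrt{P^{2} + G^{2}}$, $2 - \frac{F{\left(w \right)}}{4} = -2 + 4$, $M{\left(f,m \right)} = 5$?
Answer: $552$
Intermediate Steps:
$q = 10$
$F{\left(w \right)} = 0$ ($F{\left(w \right)} = 8 - 4 \left(-2 + 4\right) = 8 - 8 = 0$)
$U{\left(P,G \right)} = \sqrt{G^{2} + P^{2}}$
$D{\left(u,p \right)} = 3$ ($D{\left(u,p \right)} = 8 - \left(5 + 0\right) = 8 - 5 = 3$)
$4 \cdot 46 D{\left(-4,U{\left(5,6 \right)} \right)} = 4 \cdot 46 \cdot 3 = 184 \cdot 3 = 552$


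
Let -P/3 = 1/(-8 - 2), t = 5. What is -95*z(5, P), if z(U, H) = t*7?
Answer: -3325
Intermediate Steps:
P = 3/10 (P = -3/(-8 - 2) = -3/(-10) = -3*(-1/10) = 3/10 ≈ 0.30000)
z(U, H) = 35 (z(U, H) = 5*7 = 35)
-95*z(5, P) = -95*35 = -3325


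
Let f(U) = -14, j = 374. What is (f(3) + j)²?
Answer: 129600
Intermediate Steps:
(f(3) + j)² = (-14 + 374)² = 360² = 129600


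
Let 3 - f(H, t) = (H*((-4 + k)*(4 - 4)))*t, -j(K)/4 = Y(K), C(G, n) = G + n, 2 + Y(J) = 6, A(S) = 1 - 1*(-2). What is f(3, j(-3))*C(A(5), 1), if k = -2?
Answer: 12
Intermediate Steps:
A(S) = 3 (A(S) = 1 + 2 = 3)
Y(J) = 4 (Y(J) = -2 + 6 = 4)
j(K) = -16 (j(K) = -4*4 = -16)
f(H, t) = 3 (f(H, t) = 3 - H*((-4 - 2)*(4 - 4))*t = 3 - H*(-6*0)*t = 3 - H*0*t = 3 - 0*t = 3 - 1*0 = 3 + 0 = 3)
f(3, j(-3))*C(A(5), 1) = 3*(3 + 1) = 3*4 = 12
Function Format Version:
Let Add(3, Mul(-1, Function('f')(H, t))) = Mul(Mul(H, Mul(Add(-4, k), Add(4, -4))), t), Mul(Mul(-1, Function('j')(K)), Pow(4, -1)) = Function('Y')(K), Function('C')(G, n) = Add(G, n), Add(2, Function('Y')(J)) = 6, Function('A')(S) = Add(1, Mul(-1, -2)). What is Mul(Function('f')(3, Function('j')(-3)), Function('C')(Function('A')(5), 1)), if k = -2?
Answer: 12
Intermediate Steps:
Function('A')(S) = 3 (Function('A')(S) = Add(1, 2) = 3)
Function('Y')(J) = 4 (Function('Y')(J) = Add(-2, 6) = 4)
Function('j')(K) = -16 (Function('j')(K) = Mul(-4, 4) = -16)
Function('f')(H, t) = 3 (Function('f')(H, t) = Add(3, Mul(-1, Mul(Mul(H, Mul(Add(-4, -2), Add(4, -4))), t))) = Add(3, Mul(-1, Mul(Mul(H, Mul(-6, 0)), t))) = Add(3, Mul(-1, Mul(Mul(H, 0), t))) = Add(3, Mul(-1, Mul(0, t))) = Add(3, Mul(-1, 0)) = Add(3, 0) = 3)
Mul(Function('f')(3, Function('j')(-3)), Function('C')(Function('A')(5), 1)) = Mul(3, Add(3, 1)) = Mul(3, 4) = 12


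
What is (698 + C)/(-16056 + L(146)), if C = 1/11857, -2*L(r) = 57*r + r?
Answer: -8276187/240578530 ≈ -0.034401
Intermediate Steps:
L(r) = -29*r (L(r) = -(57*r + r)/2 = -29*r)
C = 1/11857 ≈ 8.4338e-5
(698 + C)/(-16056 + L(146)) = (698 + 1/11857)/(-16056 - 29*146) = 8276187/(11857*(-16056 - 4234)) = (8276187/11857)/(-20290) = (8276187/11857)*(-1/20290) = -8276187/240578530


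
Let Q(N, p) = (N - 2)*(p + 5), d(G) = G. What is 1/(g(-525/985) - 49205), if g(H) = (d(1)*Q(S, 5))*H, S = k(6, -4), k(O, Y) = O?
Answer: -197/9697585 ≈ -2.0314e-5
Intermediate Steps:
S = 6
Q(N, p) = (-2 + N)*(5 + p)
g(H) = 40*H (g(H) = (1*(-10 - 2*5 + 5*6 + 6*5))*H = (1*(-10 - 10 + 30 + 30))*H = (1*40)*H = 40*H)
1/(g(-525/985) - 49205) = 1/(40*(-525/985) - 49205) = 1/(40*(-525*1/985) - 49205) = 1/(40*(-105/197) - 49205) = 1/(-4200/197 - 49205) = 1/(-9697585/197) = -197/9697585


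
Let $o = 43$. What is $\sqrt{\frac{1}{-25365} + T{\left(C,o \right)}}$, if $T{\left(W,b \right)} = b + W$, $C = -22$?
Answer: $\frac{2 \sqrt{3377755590}}{25365} \approx 4.5826$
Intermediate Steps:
$T{\left(W,b \right)} = W + b$
$\sqrt{\frac{1}{-25365} + T{\left(C,o \right)}} = \sqrt{\frac{1}{-25365} + \left(-22 + 43\right)} = \sqrt{- \frac{1}{25365} + 21} = \sqrt{\frac{532664}{25365}} = \frac{2 \sqrt{3377755590}}{25365}$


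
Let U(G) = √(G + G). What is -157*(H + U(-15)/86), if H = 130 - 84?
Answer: -7222 - 157*I*√30/86 ≈ -7222.0 - 9.9991*I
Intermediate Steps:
U(G) = √2*√G (U(G) = √(2*G) = √2*√G)
H = 46
-157*(H + U(-15)/86) = -157*(46 + (√2*√(-15))/86) = -157*(46 + (√2*(I*√15))*(1/86)) = -157*(46 + (I*√30)*(1/86)) = -157*(46 + I*√30/86) = -7222 - 157*I*√30/86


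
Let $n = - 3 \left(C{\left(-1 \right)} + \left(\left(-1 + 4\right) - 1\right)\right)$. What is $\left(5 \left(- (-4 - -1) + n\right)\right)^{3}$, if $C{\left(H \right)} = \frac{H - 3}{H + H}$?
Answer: $-91125$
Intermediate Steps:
$C{\left(H \right)} = \frac{-3 + H}{2 H}$
$n = -12$ ($n = - 3 \left(\frac{-3 - 1}{2 \left(-1\right)} + \left(\left(-1 + 4\right) - 1\right)\right) = - 3 \left(\frac{1}{2} \left(-1\right) \left(-4\right) + \left(3 - 1\right)\right) = - 3 \left(2 + 2\right) = \left(-3\right) 4 = -12$)
$\left(5 \left(- (-4 - -1) + n\right)\right)^{3} = \left(5 \left(- (-4 - -1) - 12\right)\right)^{3} = \left(5 \left(- (-4 + 1) - 12\right)\right)^{3} = \left(5 \left(\left(-1\right) \left(-3\right) - 12\right)\right)^{3} = \left(5 \left(3 - 12\right)\right)^{3} = \left(5 \left(-9\right)\right)^{3} = \left(-45\right)^{3} = -91125$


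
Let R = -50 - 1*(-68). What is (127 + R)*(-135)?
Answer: -19575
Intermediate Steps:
R = 18 (R = -50 + 68 = 18)
(127 + R)*(-135) = (127 + 18)*(-135) = 145*(-135) = -19575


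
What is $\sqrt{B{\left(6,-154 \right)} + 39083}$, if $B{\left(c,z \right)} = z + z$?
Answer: $5 \sqrt{1551} \approx 196.91$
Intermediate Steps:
$B{\left(c,z \right)} = 2 z$
$\sqrt{B{\left(6,-154 \right)} + 39083} = \sqrt{2 \left(-154\right) + 39083} = \sqrt{-308 + 39083} = \sqrt{38775} = 5 \sqrt{1551}$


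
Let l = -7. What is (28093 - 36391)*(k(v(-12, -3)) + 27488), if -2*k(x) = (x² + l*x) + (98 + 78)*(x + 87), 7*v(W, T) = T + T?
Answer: -8093031102/49 ≈ -1.6516e+8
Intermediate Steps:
v(W, T) = 2*T/7 (v(W, T) = (T + T)/7 = (2*T)/7 = 2*T/7)
k(x) = -7656 - 169*x/2 - x²/2 (k(x) = -((x² - 7*x) + (98 + 78)*(x + 87))/2 = -((x² - 7*x) + 176*(87 + x))/2 = -((x² - 7*x) + (15312 + 176*x))/2 = -(15312 + x² + 169*x)/2 = -7656 - 169*x/2 - x²/2)
(28093 - 36391)*(k(v(-12, -3)) + 27488) = (28093 - 36391)*((-7656 - 169*(-3)/7 - ((2/7)*(-3))²/2) + 27488) = -8298*((-7656 - 169/2*(-6/7) - (-6/7)²/2) + 27488) = -8298*((-7656 + 507/7 - ½*36/49) + 27488) = -8298*((-7656 + 507/7 - 18/49) + 27488) = -8298*(-371613/49 + 27488) = -8298*975299/49 = -8093031102/49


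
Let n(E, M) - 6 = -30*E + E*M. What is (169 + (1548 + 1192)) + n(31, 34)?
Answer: 3039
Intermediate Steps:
n(E, M) = 6 - 30*E + E*M (n(E, M) = 6 + (-30*E + E*M) = 6 - 30*E + E*M)
(169 + (1548 + 1192)) + n(31, 34) = (169 + (1548 + 1192)) + (6 - 30*31 + 31*34) = (169 + 2740) + (6 - 930 + 1054) = 2909 + 130 = 3039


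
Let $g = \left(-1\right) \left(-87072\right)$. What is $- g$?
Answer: $-87072$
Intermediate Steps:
$g = 87072$
$- g = \left(-1\right) 87072 = -87072$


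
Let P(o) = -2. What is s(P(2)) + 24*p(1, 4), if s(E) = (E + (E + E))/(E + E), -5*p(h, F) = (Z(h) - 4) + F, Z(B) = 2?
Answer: -81/10 ≈ -8.1000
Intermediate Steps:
p(h, F) = ⅖ - F/5 (p(h, F) = -((2 - 4) + F)/5 = -(-2 + F)/5 = ⅖ - F/5)
s(E) = 3/2 (s(E) = (E + 2*E)/((2*E)) = (3*E)*(1/(2*E)) = 3/2)
s(P(2)) + 24*p(1, 4) = 3/2 + 24*(⅖ - ⅕*4) = 3/2 + 24*(⅖ - ⅘) = 3/2 + 24*(-⅖) = 3/2 - 48/5 = -81/10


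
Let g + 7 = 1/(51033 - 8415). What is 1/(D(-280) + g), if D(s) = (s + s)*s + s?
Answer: 42618/6670271035 ≈ 6.3892e-6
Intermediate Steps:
g = -298325/42618 (g = -7 + 1/(51033 - 8415) = -7 + 1/42618 = -298325/42618 ≈ -7.0000)
D(s) = s + 2*s² (D(s) = (2*s)*s + s = 2*s² + s = s + 2*s²)
1/(D(-280) + g) = 1/(-280*(1 + 2*(-280)) - 298325/42618) = 1/(-280*(1 - 560) - 298325/42618) = 1/(-280*(-559) - 298325/42618) = 1/(156520 - 298325/42618) = 1/(6670271035/42618) = 42618/6670271035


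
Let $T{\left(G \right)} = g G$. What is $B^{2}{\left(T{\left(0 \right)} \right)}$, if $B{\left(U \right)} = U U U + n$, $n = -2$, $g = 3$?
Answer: $4$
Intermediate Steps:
$T{\left(G \right)} = 3 G$
$B{\left(U \right)} = -2 + U^{3}$ ($B{\left(U \right)} = U U U - 2 = U^{2} U - 2 = U^{3} - 2 = -2 + U^{3}$)
$B^{2}{\left(T{\left(0 \right)} \right)} = \left(-2 + \left(3 \cdot 0\right)^{3}\right)^{2} = \left(-2 + 0^{3}\right)^{2} = \left(-2 + 0\right)^{2} = \left(-2\right)^{2} = 4$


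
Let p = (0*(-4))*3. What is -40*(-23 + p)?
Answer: 920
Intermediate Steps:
p = 0 (p = 0*3 = 0)
-40*(-23 + p) = -40*(-23 + 0) = -40*(-23) = 920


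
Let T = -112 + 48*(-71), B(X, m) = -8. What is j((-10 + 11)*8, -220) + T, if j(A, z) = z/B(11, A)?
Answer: -6985/2 ≈ -3492.5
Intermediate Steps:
j(A, z) = -z/8 (j(A, z) = z/(-8) = z*(-1/8) = -z/8)
T = -3520 (T = -112 - 3408 = -3520)
j((-10 + 11)*8, -220) + T = -1/8*(-220) - 3520 = 55/2 - 3520 = -6985/2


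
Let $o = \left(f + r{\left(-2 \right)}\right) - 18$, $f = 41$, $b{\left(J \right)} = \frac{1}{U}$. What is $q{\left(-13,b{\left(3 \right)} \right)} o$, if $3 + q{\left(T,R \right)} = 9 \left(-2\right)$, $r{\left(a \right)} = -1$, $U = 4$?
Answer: $-462$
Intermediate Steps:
$b{\left(J \right)} = \frac{1}{4}$
$q{\left(T,R \right)} = -21$ ($q{\left(T,R \right)} = -3 + 9 \left(-2\right) = -3 - 18 = -21$)
$o = 22$ ($o = \left(41 - 1\right) - 18 = 40 - 18 = 22$)
$q{\left(-13,b{\left(3 \right)} \right)} o = \left(-21\right) 22 = -462$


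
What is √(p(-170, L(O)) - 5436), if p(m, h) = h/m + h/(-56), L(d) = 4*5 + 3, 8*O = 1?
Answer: I*√30794771210/2380 ≈ 73.733*I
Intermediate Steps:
O = ⅛ (O = (⅛)*1 = ⅛ ≈ 0.12500)
L(d) = 23 (L(d) = 20 + 3 = 23)
p(m, h) = -h/56 + h/m (p(m, h) = h/m + h*(-1/56) = h/m - h/56 = -h/56 + h/m)
√(p(-170, L(O)) - 5436) = √((-1/56*23 + 23/(-170)) - 5436) = √((-23/56 + 23*(-1/170)) - 5436) = √((-23/56 - 23/170) - 5436) = √(-2599/4760 - 5436) = √(-25877959/4760) = I*√30794771210/2380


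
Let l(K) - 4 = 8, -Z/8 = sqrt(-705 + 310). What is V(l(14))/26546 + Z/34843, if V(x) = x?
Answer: 6/13273 - 8*I*sqrt(395)/34843 ≈ 0.00045205 - 0.0045632*I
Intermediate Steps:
Z = -8*I*sqrt(395) (Z = -8*sqrt(-705 + 310) = -8*I*sqrt(395) ≈ -159.0*I)
l(K) = 12 (l(K) = 4 + 8 = 12)
V(l(14))/26546 + Z/34843 = 12/26546 - 8*I*sqrt(395)/34843 = 12*(1/26546) - 8*I*sqrt(395)*(1/34843) = 6/13273 - 8*I*sqrt(395)/34843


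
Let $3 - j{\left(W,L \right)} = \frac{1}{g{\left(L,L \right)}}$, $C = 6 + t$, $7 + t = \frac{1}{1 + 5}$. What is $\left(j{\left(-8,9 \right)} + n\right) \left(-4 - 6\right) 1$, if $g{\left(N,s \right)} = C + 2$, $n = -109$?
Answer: $\frac{7480}{7} \approx 1068.6$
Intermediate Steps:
$t = - \frac{41}{6}$ ($t = -7 + \frac{1}{1 + 5} = -7 + \frac{1}{6} = - \frac{41}{6} \approx -6.8333$)
$C = - \frac{5}{6}$ ($C = 6 - \frac{41}{6} = - \frac{5}{6} \approx -0.83333$)
$g{\left(N,s \right)} = \frac{7}{6}$ ($g{\left(N,s \right)} = - \frac{5}{6} + 2 = \frac{7}{6}$)
$j{\left(W,L \right)} = \frac{15}{7}$ ($j{\left(W,L \right)} = 3 - \frac{1}{\frac{7}{6}} = 3 - \frac{6}{7} = \frac{15}{7}$)
$\left(j{\left(-8,9 \right)} + n\right) \left(-4 - 6\right) 1 = \left(\frac{15}{7} - 109\right) \left(-4 - 6\right) 1 = - \frac{748 \left(\left(-10\right) 1\right)}{7} = \left(- \frac{748}{7}\right) \left(-10\right) = \frac{7480}{7}$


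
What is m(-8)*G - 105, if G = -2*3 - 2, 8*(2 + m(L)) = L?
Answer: -81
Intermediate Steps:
m(L) = -2 + L/8
G = -8 (G = -6 - 2 = -8)
m(-8)*G - 105 = (-2 + (1/8)*(-8))*(-8) - 105 = (-2 - 1)*(-8) - 105 = -3*(-8) - 105 = 24 - 105 = -81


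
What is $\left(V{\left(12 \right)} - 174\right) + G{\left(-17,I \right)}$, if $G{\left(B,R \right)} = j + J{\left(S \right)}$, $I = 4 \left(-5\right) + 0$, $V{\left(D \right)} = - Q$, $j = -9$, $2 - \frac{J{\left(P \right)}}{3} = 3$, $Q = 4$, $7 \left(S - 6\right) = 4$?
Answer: $-190$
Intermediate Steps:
$S = \frac{46}{7}$ ($S = 6 + \frac{1}{7} \cdot 4 = 6 + \frac{4}{7} = \frac{46}{7} \approx 6.5714$)
$J{\left(P \right)} = -3$ ($J{\left(P \right)} = 6 - 9 = -3$)
$V{\left(D \right)} = -4$ ($V{\left(D \right)} = \left(-1\right) 4 = -4$)
$I = -20$ ($I = -20 + 0 = -20$)
$G{\left(B,R \right)} = -12$ ($G{\left(B,R \right)} = -9 - 3 = -12$)
$\left(V{\left(12 \right)} - 174\right) + G{\left(-17,I \right)} = \left(-4 - 174\right) - 12 = -178 - 12 = -190$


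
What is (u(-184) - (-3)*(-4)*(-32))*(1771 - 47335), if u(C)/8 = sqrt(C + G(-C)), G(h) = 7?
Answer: -17496576 - 364512*I*sqrt(177) ≈ -1.7497e+7 - 4.8495e+6*I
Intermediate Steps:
u(C) = 8*sqrt(7 + C) (u(C) = 8*sqrt(C + 7) = 8*sqrt(7 + C))
(u(-184) - (-3)*(-4)*(-32))*(1771 - 47335) = (8*sqrt(7 - 184) - (-3)*(-4)*(-32))*(1771 - 47335) = (8*sqrt(-177) - 3*4*(-32))*(-45564) = (8*(I*sqrt(177)) - 12*(-32))*(-45564) = (8*I*sqrt(177) + 384)*(-45564) = (384 + 8*I*sqrt(177))*(-45564) = -17496576 - 364512*I*sqrt(177)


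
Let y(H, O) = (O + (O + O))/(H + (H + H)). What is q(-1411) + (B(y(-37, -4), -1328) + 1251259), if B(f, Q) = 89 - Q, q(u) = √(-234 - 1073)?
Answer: 1252676 + I*√1307 ≈ 1.2527e+6 + 36.152*I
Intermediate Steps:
y(H, O) = O/H (y(H, O) = (O + 2*O)/(H + 2*H) = (3*O)/((3*H)) = (3*O)*(1/(3*H)) = O/H)
q(u) = I*√1307 (q(u) = √(-1307) = I*√1307)
q(-1411) + (B(y(-37, -4), -1328) + 1251259) = I*√1307 + ((89 - 1*(-1328)) + 1251259) = I*√1307 + ((89 + 1328) + 1251259) = I*√1307 + (1417 + 1251259) = I*√1307 + 1252676 = 1252676 + I*√1307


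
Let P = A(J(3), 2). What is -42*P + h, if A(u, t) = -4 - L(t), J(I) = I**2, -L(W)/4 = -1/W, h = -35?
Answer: 217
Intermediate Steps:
L(W) = 4/W (L(W) = -(-4)/W = 4/W)
A(u, t) = -4 - 4/t
P = -6 (P = -4 - 4/2 = -4 - 4*1/2 = -4 - 2 = -6)
-42*P + h = -42*(-6) - 35 = 252 - 35 = 217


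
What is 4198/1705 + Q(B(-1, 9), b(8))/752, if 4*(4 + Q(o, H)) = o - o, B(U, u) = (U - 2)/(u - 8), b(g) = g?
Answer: 787519/320540 ≈ 2.4569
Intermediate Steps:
B(U, u) = (-2 + U)/(-8 + u)
Q(o, H) = -4 (Q(o, H) = -4 + (o - o)/4 = -4 + (1/4)*0 = -4 + 0 = -4)
4198/1705 + Q(B(-1, 9), b(8))/752 = 4198/1705 - 4/752 = 4198*(1/1705) - 4*1/752 = 4198/1705 - 1/188 = 787519/320540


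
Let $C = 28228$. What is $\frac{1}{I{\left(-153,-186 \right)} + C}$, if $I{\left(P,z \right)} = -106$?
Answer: $\frac{1}{28122} \approx 3.5559 \cdot 10^{-5}$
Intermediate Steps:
$\frac{1}{I{\left(-153,-186 \right)} + C} = \frac{1}{-106 + 28228} = \frac{1}{28122}$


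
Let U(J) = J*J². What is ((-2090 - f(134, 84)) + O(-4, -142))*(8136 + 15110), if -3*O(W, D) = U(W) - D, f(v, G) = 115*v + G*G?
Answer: -571433172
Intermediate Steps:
U(J) = J³
f(v, G) = G² + 115*v (f(v, G) = 115*v + G² = G² + 115*v)
O(W, D) = -W³/3 + D/3 (O(W, D) = -(W³ - D)/3 = -W³/3 + D/3)
((-2090 - f(134, 84)) + O(-4, -142))*(8136 + 15110) = ((-2090 - (84² + 115*134)) + (-⅓*(-4)³ + (⅓)*(-142)))*(8136 + 15110) = ((-2090 - (7056 + 15410)) + (-⅓*(-64) - 142/3))*23246 = ((-2090 - 1*22466) + (64/3 - 142/3))*23246 = ((-2090 - 22466) - 26)*23246 = (-24556 - 26)*23246 = -24582*23246 = -571433172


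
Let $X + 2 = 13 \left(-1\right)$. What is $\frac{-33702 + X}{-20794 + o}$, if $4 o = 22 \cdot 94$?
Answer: $\frac{11239}{6759} \approx 1.6628$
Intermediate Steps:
$o = 517$ ($o = \frac{22 \cdot 94}{4} = \frac{1}{4} \cdot 2068 = 517$)
$X = -15$ ($X = -2 + 13 \left(-1\right) = -2 - 13 = -15$)
$\frac{-33702 + X}{-20794 + o} = \frac{-33702 - 15}{-20794 + 517} = - \frac{33717}{-20277} = \left(-33717\right) \left(- \frac{1}{20277}\right) = \frac{11239}{6759}$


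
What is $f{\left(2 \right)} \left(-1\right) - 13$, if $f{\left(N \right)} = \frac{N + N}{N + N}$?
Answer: $-14$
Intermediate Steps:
$f{\left(N \right)} = 1$ ($f{\left(N \right)} = \frac{2 N}{2 N} = 2 N \frac{1}{2 N} = 1$)
$f{\left(2 \right)} \left(-1\right) - 13 = 1 \left(-1\right) - 13 = -1 - 13 = -14$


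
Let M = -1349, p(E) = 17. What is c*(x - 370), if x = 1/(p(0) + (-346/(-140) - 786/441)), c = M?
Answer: 12976894360/26003 ≈ 4.9905e+5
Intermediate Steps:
c = -1349
x = 1470/26003 (x = 1/(17 + (-346/(-140) - 786/441)) = 1/(17 + (-346*(-1/140) - 786*1/441)) = 1/(17 + (173/70 - 262/147)) = 1/(17 + 1013/1470) = 1/(26003/1470) = 1470/26003 ≈ 0.056532)
c*(x - 370) = -1349*(1470/26003 - 370) = -1349*(-9619640/26003) = 12976894360/26003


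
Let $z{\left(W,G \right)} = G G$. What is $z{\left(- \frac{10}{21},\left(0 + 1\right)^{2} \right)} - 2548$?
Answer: $-2547$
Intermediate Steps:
$z{\left(W,G \right)} = G^{2}$
$z{\left(- \frac{10}{21},\left(0 + 1\right)^{2} \right)} - 2548 = \left(\left(0 + 1\right)^{2}\right)^{2} - 2548 = \left(1^{2}\right)^{2} - 2548 = 1^{2} - 2548 = 1 - 2548 = -2547$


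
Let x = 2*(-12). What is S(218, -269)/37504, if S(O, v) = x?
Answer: -3/4688 ≈ -0.00063993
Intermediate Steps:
x = -24
S(O, v) = -24
S(218, -269)/37504 = -24/37504 = -24*1/37504 = -3/4688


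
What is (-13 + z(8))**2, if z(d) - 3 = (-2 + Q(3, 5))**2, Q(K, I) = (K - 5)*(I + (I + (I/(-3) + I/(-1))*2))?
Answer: 11236/81 ≈ 138.72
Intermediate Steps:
Q(K, I) = -2*I*(-5 + K)/3 (Q(K, I) = (-5 + K)*(I + (I + (I*(-1/3) + I*(-1))*2)) = (-5 + K)*(I + (I + (-I/3 - I)*2)) = (-5 + K)*(I + (I - 4*I/3*2)) = (-5 + K)*(I + (I - 8*I/3)) = (-5 + K)*(I - 5*I/3) = (-5 + K)*(-2*I/3) = -2*I*(-5 + K)/3)
z(d) = 223/9 (z(d) = 3 + (-2 + (2/3)*5*(5 - 1*3))**2 = 3 + (-2 + (2/3)*5*(5 - 3))**2 = 3 + (-2 + (2/3)*5*2)**2 = 3 + (-2 + 20/3)**2 = 3 + (14/3)**2 = 3 + 196/9 = 223/9)
(-13 + z(8))**2 = (-13 + 223/9)**2 = (106/9)**2 = 11236/81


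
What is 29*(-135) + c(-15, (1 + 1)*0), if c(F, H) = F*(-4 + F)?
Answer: -3630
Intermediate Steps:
29*(-135) + c(-15, (1 + 1)*0) = 29*(-135) - 15*(-4 - 15) = -3915 - 15*(-19) = -3915 + 285 = -3630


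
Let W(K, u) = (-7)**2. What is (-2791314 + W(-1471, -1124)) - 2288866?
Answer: -5080131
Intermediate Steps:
W(K, u) = 49
(-2791314 + W(-1471, -1124)) - 2288866 = (-2791314 + 49) - 2288866 = -2791265 - 2288866 = -5080131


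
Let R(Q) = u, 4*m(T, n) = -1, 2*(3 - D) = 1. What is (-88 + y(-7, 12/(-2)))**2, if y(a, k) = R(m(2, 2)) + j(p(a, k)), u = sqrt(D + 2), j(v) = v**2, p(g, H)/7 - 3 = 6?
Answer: 30124331/2 + 11643*sqrt(2) ≈ 1.5079e+7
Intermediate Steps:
D = 5/2 (D = 3 - 1/2*1 = 3 - 1/2 = 5/2 ≈ 2.5000)
m(T, n) = -1/4 (m(T, n) = (1/4)*(-1) = -1/4)
p(g, H) = 63 (p(g, H) = 21 + 7*6 = 21 + 42 = 63)
u = 3*sqrt(2)/2 (u = sqrt(5/2 + 2) = sqrt(9/2) = 3*sqrt(2)/2 ≈ 2.1213)
R(Q) = 3*sqrt(2)/2
y(a, k) = 3969 + 3*sqrt(2)/2 (y(a, k) = 3*sqrt(2)/2 + 63**2 = 3*sqrt(2)/2 + 3969 = 3969 + 3*sqrt(2)/2)
(-88 + y(-7, 12/(-2)))**2 = (-88 + (3969 + 3*sqrt(2)/2))**2 = (3881 + 3*sqrt(2)/2)**2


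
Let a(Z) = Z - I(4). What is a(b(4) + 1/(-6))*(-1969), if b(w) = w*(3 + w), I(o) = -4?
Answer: -376079/6 ≈ -62680.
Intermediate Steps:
a(Z) = 4 + Z (a(Z) = Z - 1*(-4) = Z + 4 = 4 + Z)
a(b(4) + 1/(-6))*(-1969) = (4 + (4*(3 + 4) + 1/(-6)))*(-1969) = (4 + (4*7 - ⅙))*(-1969) = (4 + (28 - ⅙))*(-1969) = (4 + 167/6)*(-1969) = (191/6)*(-1969) = -376079/6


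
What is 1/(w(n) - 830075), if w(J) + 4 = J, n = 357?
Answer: -1/829722 ≈ -1.2052e-6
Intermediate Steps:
w(J) = -4 + J
1/(w(n) - 830075) = 1/((-4 + 357) - 830075) = 1/(353 - 830075) = 1/(-829722) = -1/829722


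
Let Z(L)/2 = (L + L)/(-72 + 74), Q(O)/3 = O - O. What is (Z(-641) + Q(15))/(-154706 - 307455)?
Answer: 2/721 ≈ 0.0027739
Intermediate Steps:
Q(O) = 0 (Q(O) = 3*(O - O) = 3*0 = 0)
Z(L) = 2*L (Z(L) = 2*((L + L)/(-72 + 74)) = 2*((2*L)/2) = 2*((2*L)*(1/2)) = 2*L)
(Z(-641) + Q(15))/(-154706 - 307455) = (2*(-641) + 0)/(-154706 - 307455) = (-1282 + 0)/(-462161) = -1282*(-1/462161) = 2/721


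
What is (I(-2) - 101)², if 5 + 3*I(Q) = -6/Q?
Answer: 93025/9 ≈ 10336.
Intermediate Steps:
I(Q) = -5/3 - 2/Q (I(Q) = -5/3 + (-6/Q)/3 = -5/3 - 2/Q)
(I(-2) - 101)² = ((-5/3 - 2/(-2)) - 101)² = ((-5/3 - 2*(-½)) - 101)² = ((-5/3 + 1) - 101)² = (-⅔ - 101)² = (-305/3)² = 93025/9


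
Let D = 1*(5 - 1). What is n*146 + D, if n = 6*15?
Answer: 13144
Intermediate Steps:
D = 4 (D = 1*4 = 4)
n = 90
n*146 + D = 90*146 + 4 = 13140 + 4 = 13144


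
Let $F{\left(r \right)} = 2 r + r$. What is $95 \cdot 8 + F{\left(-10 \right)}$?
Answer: $730$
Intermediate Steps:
$F{\left(r \right)} = 3 r$
$95 \cdot 8 + F{\left(-10 \right)} = 95 \cdot 8 + 3 \left(-10\right) = 760 - 30 = 730$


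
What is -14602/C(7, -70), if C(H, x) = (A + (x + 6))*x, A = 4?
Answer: -1043/300 ≈ -3.4767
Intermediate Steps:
C(H, x) = x*(10 + x) (C(H, x) = (4 + (x + 6))*x = (4 + (6 + x))*x = (10 + x)*x = x*(10 + x))
-14602/C(7, -70) = -14602*(-1/(70*(10 - 70))) = -14602/((-70*(-60))) = -14602/4200 = -14602*1/4200 = -1043/300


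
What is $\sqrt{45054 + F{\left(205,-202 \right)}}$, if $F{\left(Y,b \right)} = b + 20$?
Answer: $2 \sqrt{11218} \approx 211.83$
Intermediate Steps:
$F{\left(Y,b \right)} = 20 + b$
$\sqrt{45054 + F{\left(205,-202 \right)}} = \sqrt{45054 + \left(20 - 202\right)} = \sqrt{45054 - 182} = \sqrt{44872} = 2 \sqrt{11218}$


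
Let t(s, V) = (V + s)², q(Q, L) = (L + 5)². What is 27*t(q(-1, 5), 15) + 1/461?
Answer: 164611576/461 ≈ 3.5708e+5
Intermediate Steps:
q(Q, L) = (5 + L)²
27*t(q(-1, 5), 15) + 1/461 = 27*(15 + (5 + 5)²)² + 1/461 = 27*(15 + 10²)² + 1/461 = 27*(15 + 100)² + 1/461 = 27*115² + 1/461 = 27*13225 + 1/461 = 357075 + 1/461 = 164611576/461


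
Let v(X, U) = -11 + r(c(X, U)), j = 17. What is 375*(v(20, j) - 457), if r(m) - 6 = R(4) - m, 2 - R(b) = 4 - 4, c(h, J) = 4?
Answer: -174000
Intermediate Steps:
R(b) = 2 (R(b) = 2 - (4 - 4) = 2 - 1*0 = 2 + 0 = 2)
r(m) = 8 - m (r(m) = 6 + (2 - m) = 8 - m)
v(X, U) = -7 (v(X, U) = -11 + (8 - 1*4) = -11 + (8 - 4) = -11 + 4 = -7)
375*(v(20, j) - 457) = 375*(-7 - 457) = 375*(-464) = -174000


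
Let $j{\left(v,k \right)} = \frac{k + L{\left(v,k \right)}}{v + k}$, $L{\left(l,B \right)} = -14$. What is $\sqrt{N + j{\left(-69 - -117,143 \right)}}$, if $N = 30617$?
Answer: $\frac{2 \sqrt{279240854}}{191} \approx 174.98$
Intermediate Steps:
$j{\left(v,k \right)} = \frac{-14 + k}{k + v}$ ($j{\left(v,k \right)} = \frac{k - 14}{v + k} = \frac{-14 + k}{k + v}$)
$\sqrt{N + j{\left(-69 - -117,143 \right)}} = \sqrt{30617 + \frac{-14 + 143}{143 - -48}} = \sqrt{30617 + \frac{1}{143 + \left(-69 + 117\right)} 129} = \sqrt{30617 + \frac{1}{143 + 48} \cdot 129} = \sqrt{30617 + \frac{1}{191} \cdot 129} = \sqrt{30617 + \frac{129}{191}} = \sqrt{\frac{5847976}{191}} = \frac{2 \sqrt{279240854}}{191}$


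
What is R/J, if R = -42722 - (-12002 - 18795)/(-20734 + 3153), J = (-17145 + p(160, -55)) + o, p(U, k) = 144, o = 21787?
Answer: -751126279/84142666 ≈ -8.9268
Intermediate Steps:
J = 4786 (J = (-17145 + 144) + 21787 = -17001 + 21787 = 4786)
R = -751126279/17581 (R = -42722 - (-30797)/(-17581) = -42722 - (-30797)*(-1)/17581 = -42722 - 1*30797/17581 = -42722 - 30797/17581 = -751126279/17581 ≈ -42724.)
R/J = -751126279/17581/4786 = -751126279/17581*1/4786 = -751126279/84142666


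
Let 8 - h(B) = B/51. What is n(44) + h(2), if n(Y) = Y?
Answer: 2650/51 ≈ 51.961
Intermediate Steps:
h(B) = 8 - B/51
n(44) + h(2) = 44 + (8 - 1/51*2) = 44 + (8 - 2/51) = 44 + 406/51 = 2650/51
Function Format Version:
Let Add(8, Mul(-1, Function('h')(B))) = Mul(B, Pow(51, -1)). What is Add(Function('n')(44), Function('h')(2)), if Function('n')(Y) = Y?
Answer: Rational(2650, 51) ≈ 51.961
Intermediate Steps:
Function('h')(B) = Add(8, Mul(Rational(-1, 51), B)) (Function('h')(B) = Add(8, Mul(-1, Mul(B, Pow(51, -1)))) = Add(8, Mul(-1, Mul(B, Rational(1, 51)))) = Add(8, Mul(-1, Mul(Rational(1, 51), B))) = Add(8, Mul(Rational(-1, 51), B)))
Add(Function('n')(44), Function('h')(2)) = Add(44, Add(8, Mul(Rational(-1, 51), 2))) = Add(44, Add(8, Rational(-2, 51))) = Add(44, Rational(406, 51)) = Rational(2650, 51)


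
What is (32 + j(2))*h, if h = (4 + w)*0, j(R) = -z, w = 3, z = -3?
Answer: 0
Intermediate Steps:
j(R) = 3 (j(R) = -1*(-3) = 3)
h = 0 (h = (4 + 3)*0 = 7*0 = 0)
(32 + j(2))*h = (32 + 3)*0 = 35*0 = 0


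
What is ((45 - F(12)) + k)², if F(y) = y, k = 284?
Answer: 100489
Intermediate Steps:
((45 - F(12)) + k)² = ((45 - 1*12) + 284)² = ((45 - 12) + 284)² = (33 + 284)² = 317² = 100489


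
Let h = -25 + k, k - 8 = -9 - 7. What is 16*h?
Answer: -528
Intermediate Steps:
k = -8 (k = 8 + (-9 - 7) = 8 - 16 = -8)
h = -33 (h = -25 - 8 = -33)
16*h = 16*(-33) = -528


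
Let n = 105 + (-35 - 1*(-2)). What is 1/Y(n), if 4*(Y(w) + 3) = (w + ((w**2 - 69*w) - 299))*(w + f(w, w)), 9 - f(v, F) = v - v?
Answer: -4/903 ≈ -0.0044297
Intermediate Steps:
f(v, F) = 9 (f(v, F) = 9 - (v - v) = 9 - 1*0 = 9 + 0 = 9)
n = 72 (n = 105 + (-35 + 2) = 105 - 33 = 72)
Y(w) = -3 + (9 + w)*(-299 + w**2 - 68*w)/4 (Y(w) = -3 + ((w + ((w**2 - 69*w) - 299))*(w + 9))/4 = -3 + ((w + (-299 + w**2 - 69*w))*(9 + w))/4 = -3 + ((-299 + w**2 - 68*w)*(9 + w))/4 = -3 + ((9 + w)*(-299 + w**2 - 68*w))/4 = -3 + (9 + w)*(-299 + w**2 - 68*w)/4)
1/Y(n) = 1/(-2703/4 - 911/4*72 - 59/4*72**2 + (1/4)*72**3) = 1/(-2703/4 - 16398 - 59/4*5184 + (1/4)*373248) = 1/(-2703/4 - 16398 - 76464 + 93312) = 1/(-903/4) = -4/903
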